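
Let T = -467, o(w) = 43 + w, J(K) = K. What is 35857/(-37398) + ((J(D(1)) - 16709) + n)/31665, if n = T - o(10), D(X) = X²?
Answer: -8597607/5720810 ≈ -1.5029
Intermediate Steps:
n = -520 (n = -467 - (43 + 10) = -467 - 1*53 = -467 - 53 = -520)
35857/(-37398) + ((J(D(1)) - 16709) + n)/31665 = 35857/(-37398) + ((1² - 16709) - 520)/31665 = 35857*(-1/37398) + ((1 - 16709) - 520)*(1/31665) = -1559/1626 + (-16708 - 520)*(1/31665) = -1559/1626 - 17228*1/31665 = -1559/1626 - 17228/31665 = -8597607/5720810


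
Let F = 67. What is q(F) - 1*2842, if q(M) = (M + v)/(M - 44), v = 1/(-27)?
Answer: -1763074/621 ≈ -2839.1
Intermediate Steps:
v = -1/27 ≈ -0.037037
q(M) = (-1/27 + M)/(-44 + M) (q(M) = (M - 1/27)/(M - 44) = (-1/27 + M)/(-44 + M))
q(F) - 1*2842 = (-1/27 + 67)/(-44 + 67) - 1*2842 = (1808/27)/23 - 2842 = (1/23)*(1808/27) - 2842 = 1808/621 - 2842 = -1763074/621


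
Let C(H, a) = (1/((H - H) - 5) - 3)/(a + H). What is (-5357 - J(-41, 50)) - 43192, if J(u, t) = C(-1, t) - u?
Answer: -11904534/245 ≈ -48590.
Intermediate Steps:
C(H, a) = -16/(5*(H + a)) (C(H, a) = (1/(0 - 5) - 3)/(H + a) = (1/(-5) - 3)/(H + a) = (-⅕ - 3)/(H + a) = -16/(5*(H + a)))
J(u, t) = -u - 16/(-5 + 5*t) (J(u, t) = -16/(5*(-1) + 5*t) - u = -16/(-5 + 5*t) - u = -u - 16/(-5 + 5*t))
(-5357 - J(-41, 50)) - 43192 = (-5357 - (-16/5 - 1*(-41)*(-1 + 50))/(-1 + 50)) - 43192 = (-5357 - (-16/5 - 1*(-41)*49)/49) - 43192 = (-5357 - (-16/5 + 2009)/49) - 43192 = (-5357 - 10029/(49*5)) - 43192 = (-5357 - 1*10029/245) - 43192 = (-5357 - 10029/245) - 43192 = -1322494/245 - 43192 = -11904534/245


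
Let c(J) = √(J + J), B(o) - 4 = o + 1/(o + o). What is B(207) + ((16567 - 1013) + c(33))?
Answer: 6526711/414 + √66 ≈ 15773.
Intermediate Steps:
B(o) = 4 + o + 1/(2*o) (B(o) = 4 + (o + 1/(o + o)) = 4 + (o + 1/(2*o)) = 4 + o + 1/(2*o))
c(J) = √2*√J (c(J) = √(2*J) = √2*√J)
B(207) + ((16567 - 1013) + c(33)) = (4 + 207 + (½)/207) + ((16567 - 1013) + √2*√33) = (4 + 207 + (½)*(1/207)) + (15554 + √66) = (4 + 207 + 1/414) + (15554 + √66) = 87355/414 + (15554 + √66) = 6526711/414 + √66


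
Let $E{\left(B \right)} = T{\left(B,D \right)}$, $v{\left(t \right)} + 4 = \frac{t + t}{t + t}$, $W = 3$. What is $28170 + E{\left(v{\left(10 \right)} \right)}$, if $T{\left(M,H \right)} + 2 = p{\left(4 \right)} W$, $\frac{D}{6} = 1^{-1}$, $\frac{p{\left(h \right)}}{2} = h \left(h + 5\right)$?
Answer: $28384$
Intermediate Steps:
$v{\left(t \right)} = -3$ ($v{\left(t \right)} = -4 + \frac{t + t}{t + t} = -4 + \frac{2 t}{2 t} = -4 + 2 t \frac{1}{2 t} = -4 + 1 = -3$)
$p{\left(h \right)} = 2 h \left(5 + h\right)$ ($p{\left(h \right)} = 2 h \left(h + 5\right) = 2 h \left(5 + h\right)$)
$D = 6$ ($D = \frac{6}{1} = 6 \cdot 1 = 6$)
$T{\left(M,H \right)} = 214$ ($T{\left(M,H \right)} = -2 + 2 \cdot 4 \left(5 + 4\right) 3 = -2 + 2 \cdot 4 \cdot 9 \cdot 3 = -2 + 72 \cdot 3 = -2 + 216 = 214$)
$E{\left(B \right)} = 214$
$28170 + E{\left(v{\left(10 \right)} \right)} = 28170 + 214 = 28384$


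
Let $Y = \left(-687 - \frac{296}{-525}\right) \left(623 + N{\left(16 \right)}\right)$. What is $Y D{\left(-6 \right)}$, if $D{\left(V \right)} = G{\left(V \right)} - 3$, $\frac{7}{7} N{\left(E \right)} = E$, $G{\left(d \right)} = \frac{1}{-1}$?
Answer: $\frac{307042908}{175} \approx 1.7545 \cdot 10^{6}$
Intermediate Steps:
$G{\left(d \right)} = -1$
$N{\left(E \right)} = E$
$D{\left(V \right)} = -4$ ($D{\left(V \right)} = -1 - 3 = -4$)
$Y = - \frac{76760727}{175}$ ($Y = \left(-687 - \frac{296}{-525}\right) \left(623 + 16\right) = \left(-687 - - \frac{296}{525}\right) 639 = \left(-687 + \frac{296}{525}\right) 639 = \left(- \frac{360379}{525}\right) 639 = - \frac{76760727}{175} \approx -4.3863 \cdot 10^{5}$)
$Y D{\left(-6 \right)} = \left(- \frac{76760727}{175}\right) \left(-4\right) = \frac{307042908}{175}$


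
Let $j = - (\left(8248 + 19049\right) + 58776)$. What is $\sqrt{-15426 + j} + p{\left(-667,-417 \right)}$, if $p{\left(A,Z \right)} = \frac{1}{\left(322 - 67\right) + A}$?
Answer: $- \frac{1}{412} + i \sqrt{101499} \approx -0.0024272 + 318.59 i$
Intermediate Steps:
$j = -86073$ ($j = - (27297 + 58776) = \left(-1\right) 86073 = -86073$)
$p{\left(A,Z \right)} = \frac{1}{255 + A}$ ($p{\left(A,Z \right)} = \frac{1}{\left(322 - 67\right) + A} = \frac{1}{255 + A}$)
$\sqrt{-15426 + j} + p{\left(-667,-417 \right)} = \sqrt{-15426 - 86073} + \frac{1}{255 - 667} = \sqrt{-101499} + \frac{1}{-412} = i \sqrt{101499} - \frac{1}{412} = - \frac{1}{412} + i \sqrt{101499}$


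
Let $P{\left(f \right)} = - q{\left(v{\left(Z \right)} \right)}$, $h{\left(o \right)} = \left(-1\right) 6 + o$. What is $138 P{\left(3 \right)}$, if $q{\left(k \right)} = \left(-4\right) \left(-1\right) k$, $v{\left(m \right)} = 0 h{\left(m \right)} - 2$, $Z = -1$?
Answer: $1104$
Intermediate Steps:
$h{\left(o \right)} = -6 + o$
$v{\left(m \right)} = -2$ ($v{\left(m \right)} = 0 \left(-6 + m\right) - 2 = 0 - 2 = -2$)
$q{\left(k \right)} = 4 k$
$P{\left(f \right)} = 8$ ($P{\left(f \right)} = - 4 \left(-2\right) = \left(-1\right) \left(-8\right) = 8$)
$138 P{\left(3 \right)} = 138 \cdot 8 = 1104$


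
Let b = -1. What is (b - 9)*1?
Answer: -10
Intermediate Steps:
(b - 9)*1 = (-1 - 9)*1 = -10*1 = -10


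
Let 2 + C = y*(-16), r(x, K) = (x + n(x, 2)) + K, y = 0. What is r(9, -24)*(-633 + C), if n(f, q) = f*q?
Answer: -1905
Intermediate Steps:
r(x, K) = K + 3*x (r(x, K) = (x + x*2) + K = (x + 2*x) + K = 3*x + K = K + 3*x)
C = -2 (C = -2 + 0*(-16) = -2 + 0 = -2)
r(9, -24)*(-633 + C) = (-24 + 3*9)*(-633 - 2) = (-24 + 27)*(-635) = 3*(-635) = -1905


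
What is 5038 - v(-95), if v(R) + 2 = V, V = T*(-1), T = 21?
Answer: 5061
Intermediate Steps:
V = -21 (V = 21*(-1) = -21)
v(R) = -23 (v(R) = -2 - 21 = -23)
5038 - v(-95) = 5038 - 1*(-23) = 5038 + 23 = 5061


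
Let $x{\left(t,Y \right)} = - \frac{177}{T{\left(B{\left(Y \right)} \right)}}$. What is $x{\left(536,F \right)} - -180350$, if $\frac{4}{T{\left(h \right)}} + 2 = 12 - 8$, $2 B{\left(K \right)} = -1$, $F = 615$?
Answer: $\frac{360523}{2} \approx 1.8026 \cdot 10^{5}$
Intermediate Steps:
$B{\left(K \right)} = - \frac{1}{2}$ ($B{\left(K \right)} = \frac{1}{2} \left(-1\right) = - \frac{1}{2}$)
$T{\left(h \right)} = 2$ ($T{\left(h \right)} = \frac{4}{-2 + \left(12 - 8\right)} = \frac{4}{-2 + 4} = \frac{4}{2} = 4 \cdot \frac{1}{2} = 2$)
$x{\left(t,Y \right)} = - \frac{177}{2}$
$x{\left(536,F \right)} - -180350 = - \frac{177}{2} - -180350 = - \frac{177}{2} + 180350 = \frac{360523}{2}$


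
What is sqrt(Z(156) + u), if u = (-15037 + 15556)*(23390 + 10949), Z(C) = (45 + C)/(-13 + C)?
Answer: 2*sqrt(91110225063)/143 ≈ 4221.6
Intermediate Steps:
Z(C) = (45 + C)/(-13 + C)
u = 17821941 (u = 519*34339 = 17821941)
sqrt(Z(156) + u) = sqrt((45 + 156)/(-13 + 156) + 17821941) = sqrt(201/143 + 17821941) = sqrt(2548537764/143) = 2*sqrt(91110225063)/143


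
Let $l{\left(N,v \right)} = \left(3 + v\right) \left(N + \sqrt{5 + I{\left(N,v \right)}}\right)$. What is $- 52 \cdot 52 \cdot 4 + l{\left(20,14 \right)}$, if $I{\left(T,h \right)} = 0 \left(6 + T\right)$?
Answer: $-10476 + 17 \sqrt{5} \approx -10438.0$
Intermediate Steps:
$I{\left(T,h \right)} = 0$
$l{\left(N,v \right)} = \left(3 + v\right) \left(N + \sqrt{5}\right)$ ($l{\left(N,v \right)} = \left(3 + v\right) \left(N + \sqrt{5 + 0}\right) = \left(3 + v\right) \left(N + \sqrt{5}\right)$)
$- 52 \cdot 52 \cdot 4 + l{\left(20,14 \right)} = - 52 \cdot 52 \cdot 4 + \left(3 \cdot 20 + 3 \sqrt{5} + 20 \cdot 14 + 14 \sqrt{5}\right) = \left(-52\right) 208 + \left(60 + 3 \sqrt{5} + 280 + 14 \sqrt{5}\right) = -10816 + \left(340 + 17 \sqrt{5}\right) = -10476 + 17 \sqrt{5}$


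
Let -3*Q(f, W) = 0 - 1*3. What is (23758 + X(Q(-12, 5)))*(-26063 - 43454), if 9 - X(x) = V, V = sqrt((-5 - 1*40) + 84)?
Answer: -1652210539 + 69517*sqrt(39) ≈ -1.6518e+9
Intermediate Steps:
Q(f, W) = 1 (Q(f, W) = -(0 - 1*3)/3 = -(0 - 3)/3 = -1/3*(-3) = 1)
V = sqrt(39) (V = sqrt((-5 - 40) + 84) = sqrt(-45 + 84) = sqrt(39) ≈ 6.2450)
X(x) = 9 - sqrt(39)
(23758 + X(Q(-12, 5)))*(-26063 - 43454) = (23758 + (9 - sqrt(39)))*(-26063 - 43454) = (23767 - sqrt(39))*(-69517) = -1652210539 + 69517*sqrt(39)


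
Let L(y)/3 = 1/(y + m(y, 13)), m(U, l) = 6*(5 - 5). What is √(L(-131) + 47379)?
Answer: √813070626/131 ≈ 217.67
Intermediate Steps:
m(U, l) = 0 (m(U, l) = 6*0 = 0)
L(y) = 3/y (L(y) = 3/(y + 0) = 3/y)
√(L(-131) + 47379) = √(3/(-131) + 47379) = √(3*(-1/131) + 47379) = √(-3/131 + 47379) = √(6206646/131) = √813070626/131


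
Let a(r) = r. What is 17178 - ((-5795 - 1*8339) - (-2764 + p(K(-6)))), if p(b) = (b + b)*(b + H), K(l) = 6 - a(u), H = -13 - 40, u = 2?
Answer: 28156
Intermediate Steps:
H = -53
K(l) = 4 (K(l) = 6 - 1*2 = 6 - 2 = 4)
p(b) = 2*b*(-53 + b) (p(b) = (b + b)*(b - 53) = (2*b)*(-53 + b) = 2*b*(-53 + b))
17178 - ((-5795 - 1*8339) - (-2764 + p(K(-6)))) = 17178 - ((-5795 - 1*8339) - (-2764 + 2*4*(-53 + 4))) = 17178 - ((-5795 - 8339) - (-2764 + 2*4*(-49))) = 17178 - (-14134 - (-2764 - 392)) = 17178 - (-14134 - 1*(-3156)) = 17178 - (-14134 + 3156) = 17178 - 1*(-10978) = 17178 + 10978 = 28156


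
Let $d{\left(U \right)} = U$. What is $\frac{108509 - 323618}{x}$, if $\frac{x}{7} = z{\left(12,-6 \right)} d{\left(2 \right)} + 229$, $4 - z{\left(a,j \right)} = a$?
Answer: $- \frac{71703}{497} \approx -144.27$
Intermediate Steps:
$z{\left(a,j \right)} = 4 - a$
$x = 1491$ ($x = 7 \left(\left(4 - 12\right) 2 + 229\right) = 7 \left(\left(-8\right) 2 + 229\right) = 7 \left(-16 + 229\right) = 7 \cdot 213 = 1491$)
$\frac{108509 - 323618}{x} = \frac{108509 - 323618}{1491} = \left(-215109\right) \frac{1}{1491} = - \frac{71703}{497}$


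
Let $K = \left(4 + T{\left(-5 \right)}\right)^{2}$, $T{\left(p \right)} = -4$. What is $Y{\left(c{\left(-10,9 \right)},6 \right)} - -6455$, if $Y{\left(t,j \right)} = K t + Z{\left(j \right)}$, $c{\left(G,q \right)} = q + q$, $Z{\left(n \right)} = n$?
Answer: $6461$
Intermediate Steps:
$c{\left(G,q \right)} = 2 q$
$K = 0$ ($K = \left(4 - 4\right)^{2} = 0^{2} = 0$)
$Y{\left(t,j \right)} = j$ ($Y{\left(t,j \right)} = 0 t + j = 0 + j = j$)
$Y{\left(c{\left(-10,9 \right)},6 \right)} - -6455 = 6 - -6455 = 6 + 6455 = 6461$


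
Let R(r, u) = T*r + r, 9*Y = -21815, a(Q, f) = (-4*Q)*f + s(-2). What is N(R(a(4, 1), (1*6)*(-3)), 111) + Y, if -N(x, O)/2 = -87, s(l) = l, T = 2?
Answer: -20249/9 ≈ -2249.9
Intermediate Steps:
a(Q, f) = -2 - 4*Q*f (a(Q, f) = (-4*Q)*f - 2 = -4*Q*f - 2 = -2 - 4*Q*f)
Y = -21815/9 (Y = (1/9)*(-21815) = -21815/9 ≈ -2423.9)
R(r, u) = 3*r (R(r, u) = 2*r + r = 3*r)
N(x, O) = 174 (N(x, O) = -2*(-87) = 174)
N(R(a(4, 1), (1*6)*(-3)), 111) + Y = 174 - 21815/9 = -20249/9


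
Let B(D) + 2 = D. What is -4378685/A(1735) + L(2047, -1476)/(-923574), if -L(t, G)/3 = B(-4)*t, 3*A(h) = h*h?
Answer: -408101120364/92672184805 ≈ -4.4037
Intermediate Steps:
B(D) = -2 + D
A(h) = h**2/3 (A(h) = (h*h)/3 = h**2/3)
L(t, G) = 18*t (L(t, G) = -3*(-2 - 4)*t = -(-18)*t = 18*t)
-4378685/A(1735) + L(2047, -1476)/(-923574) = -4378685/((1/3)*1735**2) + (18*2047)/(-923574) = -4378685/((1/3)*3010225) + 36846*(-1/923574) = -4378685/3010225/3 - 6141/153929 = -4378685*3/3010225 - 6141/153929 = -2627211/602045 - 6141/153929 = -408101120364/92672184805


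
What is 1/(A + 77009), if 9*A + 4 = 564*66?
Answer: 9/730301 ≈ 1.2324e-5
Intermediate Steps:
A = 37220/9 (A = -4/9 + (564*66)/9 = -4/9 + (⅑)*37224 = -4/9 + 4136 = 37220/9 ≈ 4135.6)
1/(A + 77009) = 1/(37220/9 + 77009) = 1/(730301/9) = 9/730301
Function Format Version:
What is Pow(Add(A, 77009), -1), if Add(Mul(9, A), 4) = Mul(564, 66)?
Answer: Rational(9, 730301) ≈ 1.2324e-5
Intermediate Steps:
A = Rational(37220, 9) (A = Add(Rational(-4, 9), Mul(Rational(1, 9), Mul(564, 66))) = Add(Rational(-4, 9), Mul(Rational(1, 9), 37224)) = Add(Rational(-4, 9), 4136) = Rational(37220, 9) ≈ 4135.6)
Pow(Add(A, 77009), -1) = Pow(Add(Rational(37220, 9), 77009), -1) = Pow(Rational(730301, 9), -1) = Rational(9, 730301)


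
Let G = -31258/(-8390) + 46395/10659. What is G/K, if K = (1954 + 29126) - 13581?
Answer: 120405512/260819707665 ≈ 0.00046164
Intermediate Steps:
G = 120405512/14904835 (G = -31258*(-1/8390) + 46395*(1/10659) = 15629/4195 + 15465/3553 = 120405512/14904835 ≈ 8.0783)
K = 17499 (K = 31080 - 13581 = 17499)
G/K = (120405512/14904835)/17499 = (120405512/14904835)*(1/17499) = 120405512/260819707665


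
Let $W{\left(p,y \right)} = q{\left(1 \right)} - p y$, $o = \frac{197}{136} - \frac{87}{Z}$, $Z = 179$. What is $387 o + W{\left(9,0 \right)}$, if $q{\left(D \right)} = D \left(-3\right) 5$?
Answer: $\frac{8702637}{24344} \approx 357.49$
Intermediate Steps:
$q{\left(D \right)} = - 15 D$ ($q{\left(D \right)} = - 3 D 5 = - 15 D$)
$o = \frac{23431}{24344}$ ($o = \frac{197}{136} - \frac{87}{179} = \frac{23431}{24344} \approx 0.9625$)
$W{\left(p,y \right)} = -15 - p y$ ($W{\left(p,y \right)} = \left(-15\right) 1 - p y = -15 - p y$)
$387 o + W{\left(9,0 \right)} = 387 \cdot \frac{23431}{24344} - \left(15 + 9 \cdot 0\right) = \frac{9067797}{24344} + \left(-15 + 0\right) = \frac{9067797}{24344} - 15 = \frac{8702637}{24344}$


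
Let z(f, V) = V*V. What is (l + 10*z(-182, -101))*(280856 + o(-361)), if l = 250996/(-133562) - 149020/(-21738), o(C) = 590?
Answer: 1894562052154340668/65985699 ≈ 2.8712e+10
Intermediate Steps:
z(f, V) = V**2
l = 3611814548/725842689 (l = 250996*(-1/133562) - 149020*(-1/21738) = -125498/66781 + 74510/10869 = 3611814548/725842689 ≈ 4.9760)
(l + 10*z(-182, -101))*(280856 + o(-361)) = (3611814548/725842689 + 10*(-101)**2)*(280856 + 590) = (3611814548/725842689 + 10*10201)*281446 = (3611814548/725842689 + 102010)*281446 = (74046824519438/725842689)*281446 = 1894562052154340668/65985699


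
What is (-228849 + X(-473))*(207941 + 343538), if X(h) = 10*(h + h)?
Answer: -131422409011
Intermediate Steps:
X(h) = 20*h (X(h) = 10*(2*h) = 20*h)
(-228849 + X(-473))*(207941 + 343538) = (-228849 + 20*(-473))*(207941 + 343538) = (-228849 - 9460)*551479 = -238309*551479 = -131422409011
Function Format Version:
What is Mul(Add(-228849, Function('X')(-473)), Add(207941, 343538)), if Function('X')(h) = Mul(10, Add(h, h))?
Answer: -131422409011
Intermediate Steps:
Function('X')(h) = Mul(20, h) (Function('X')(h) = Mul(10, Mul(2, h)) = Mul(20, h))
Mul(Add(-228849, Function('X')(-473)), Add(207941, 343538)) = Mul(Add(-228849, Mul(20, -473)), Add(207941, 343538)) = Mul(Add(-228849, -9460), 551479) = Mul(-238309, 551479) = -131422409011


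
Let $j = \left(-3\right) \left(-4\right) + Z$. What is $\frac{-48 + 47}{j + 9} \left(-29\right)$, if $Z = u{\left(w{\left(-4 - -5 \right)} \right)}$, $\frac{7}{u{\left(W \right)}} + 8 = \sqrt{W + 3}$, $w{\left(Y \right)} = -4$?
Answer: $\frac{5423}{3766} + \frac{29 i}{3766} \approx 1.44 + 0.0077005 i$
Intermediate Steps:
$u{\left(W \right)} = \frac{7}{-8 + \sqrt{3 + W}}$ ($u{\left(W \right)} = \frac{7}{-8 + \sqrt{W + 3}} = \frac{7}{-8 + \sqrt{3 + W}}$)
$Z = \frac{7 \left(-8 - i\right)}{65}$ ($Z = \frac{7}{-8 + \sqrt{3 - 4}} = \frac{7}{-8 + \sqrt{-1}} = \frac{7}{-8 + i} = 7 \frac{-8 - i}{65} = \frac{7 \left(-8 - i\right)}{65} \approx -0.86154 - 0.10769 i$)
$j = \frac{724}{65} - \frac{7 i}{65}$ ($j = \left(-3\right) \left(-4\right) - \left(\frac{56}{65} + \frac{7 i}{65}\right) = 12 - \left(\frac{56}{65} + \frac{7 i}{65}\right) = \frac{724}{65} - \frac{7 i}{65} \approx 11.138 - 0.10769 i$)
$\frac{-48 + 47}{j + 9} \left(-29\right) = \frac{-48 + 47}{\left(\frac{724}{65} - \frac{7 i}{65}\right) + 9} \left(-29\right) = - \frac{1}{\frac{1309}{65} - \frac{7 i}{65}} \left(-29\right) = - \frac{65 \left(\frac{1309}{65} + \frac{7 i}{65}\right)}{26362} \left(-29\right) = \frac{1885 \left(\frac{1309}{65} + \frac{7 i}{65}\right)}{26362}$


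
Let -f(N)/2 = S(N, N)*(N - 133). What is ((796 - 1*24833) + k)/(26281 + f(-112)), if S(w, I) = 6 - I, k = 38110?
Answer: 14073/84101 ≈ 0.16733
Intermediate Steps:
f(N) = -2*(-133 + N)*(6 - N) (f(N) = -2*(6 - N)*(N - 133) = -2*(6 - N)*(-133 + N) = -2*(-133 + N)*(6 - N))
((796 - 1*24833) + k)/(26281 + f(-112)) = ((796 - 1*24833) + 38110)/(26281 + 2*(-133 - 112)*(-6 - 112)) = ((796 - 24833) + 38110)/(26281 + 2*(-245)*(-118)) = (-24037 + 38110)/(26281 + 57820) = 14073/84101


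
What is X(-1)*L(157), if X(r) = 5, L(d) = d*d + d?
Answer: 124030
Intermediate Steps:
L(d) = d + d² (L(d) = d² + d = d + d²)
X(-1)*L(157) = 5*(157*(1 + 157)) = 5*(157*158) = 5*24806 = 124030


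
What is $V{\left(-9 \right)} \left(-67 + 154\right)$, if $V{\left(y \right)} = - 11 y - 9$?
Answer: $7830$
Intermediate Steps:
$V{\left(y \right)} = -9 - 11 y$
$V{\left(-9 \right)} \left(-67 + 154\right) = \left(-9 - -99\right) \left(-67 + 154\right) = \left(-9 + 99\right) 87 = 90 \cdot 87 = 7830$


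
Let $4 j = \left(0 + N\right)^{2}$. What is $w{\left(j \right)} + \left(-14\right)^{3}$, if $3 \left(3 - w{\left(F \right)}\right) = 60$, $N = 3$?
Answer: $-2761$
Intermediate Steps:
$j = \frac{9}{4}$ ($j = \frac{\left(0 + 3\right)^{2}}{4} = \frac{3^{2}}{4} = \frac{1}{4} \cdot 9 = \frac{9}{4} \approx 2.25$)
$w{\left(F \right)} = -17$ ($w{\left(F \right)} = 3 - 20 = -17$)
$w{\left(j \right)} + \left(-14\right)^{3} = -17 + \left(-14\right)^{3} = -17 - 2744 = -2761$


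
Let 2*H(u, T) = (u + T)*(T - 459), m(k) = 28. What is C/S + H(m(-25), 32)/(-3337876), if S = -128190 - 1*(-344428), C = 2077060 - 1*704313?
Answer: 573103659269/90221953811 ≈ 6.3521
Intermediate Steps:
H(u, T) = (-459 + T)*(T + u)/2 (H(u, T) = ((u + T)*(T - 459))/2 = ((T + u)*(-459 + T))/2 = ((-459 + T)*(T + u))/2 = (-459 + T)*(T + u)/2)
C = 1372747 (C = 2077060 - 704313 = 1372747)
S = 216238 (S = -128190 + 344428 = 216238)
C/S + H(m(-25), 32)/(-3337876) = 1372747/216238 + ((½)*32² - 459/2*32 - 459/2*28 + (½)*32*28)/(-3337876) = 1372747*(1/216238) + ((½)*1024 - 7344 - 6426 + 448)*(-1/3337876) = 1372747/216238 + (512 - 7344 - 6426 + 448)*(-1/3337876) = 1372747/216238 - 12810*(-1/3337876) = 1372747/216238 + 6405/1668938 = 573103659269/90221953811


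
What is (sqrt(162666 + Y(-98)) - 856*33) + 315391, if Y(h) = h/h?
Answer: 287143 + sqrt(162667) ≈ 2.8755e+5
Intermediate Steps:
Y(h) = 1
(sqrt(162666 + Y(-98)) - 856*33) + 315391 = (sqrt(162666 + 1) - 856*33) + 315391 = (sqrt(162667) - 28248) + 315391 = (-28248 + sqrt(162667)) + 315391 = 287143 + sqrt(162667)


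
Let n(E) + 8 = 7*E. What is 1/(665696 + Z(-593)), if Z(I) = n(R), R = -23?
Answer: 1/665527 ≈ 1.5026e-6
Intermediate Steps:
n(E) = -8 + 7*E
Z(I) = -169 (Z(I) = -8 + 7*(-23) = -8 - 161 = -169)
1/(665696 + Z(-593)) = 1/(665696 - 169) = 1/665527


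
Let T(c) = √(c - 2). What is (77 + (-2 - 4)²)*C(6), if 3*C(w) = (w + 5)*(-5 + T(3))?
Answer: -4972/3 ≈ -1657.3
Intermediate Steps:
T(c) = √(-2 + c)
C(w) = -20/3 - 4*w/3 (C(w) = ((w + 5)*(-5 + √(-2 + 3)))/3 = ((5 + w)*(-5 + √1))/3 = ((5 + w)*(-5 + 1))/3 = ((5 + w)*(-4))/3 = (-20 - 4*w)/3 = -20/3 - 4*w/3)
(77 + (-2 - 4)²)*C(6) = (77 + (-2 - 4)²)*(-20/3 - 4/3*6) = (77 + (-6)²)*(-20/3 - 8) = (77 + 36)*(-44/3) = 113*(-44/3) = -4972/3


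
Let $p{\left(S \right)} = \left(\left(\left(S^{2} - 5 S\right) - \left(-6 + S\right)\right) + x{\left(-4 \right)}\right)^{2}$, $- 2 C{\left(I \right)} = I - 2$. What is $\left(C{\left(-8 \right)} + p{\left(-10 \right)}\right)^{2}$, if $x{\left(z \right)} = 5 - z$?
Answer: $938196900$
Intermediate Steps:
$C{\left(I \right)} = 1 - \frac{I}{2}$ ($C{\left(I \right)} = - \frac{I - 2}{2} = - \frac{-2 + I}{2} = 1 - \frac{I}{2}$)
$p{\left(S \right)} = \left(15 + S^{2} - 6 S\right)^{2}$ ($p{\left(S \right)} = \left(\left(\left(S^{2} - 5 S\right) - \left(-6 + S\right)\right) + \left(5 - -4\right)\right)^{2} = \left(\left(6 + S^{2} - 6 S\right) + \left(5 + 4\right)\right)^{2} = \left(\left(6 + S^{2} - 6 S\right) + 9\right)^{2} = \left(15 + S^{2} - 6 S\right)^{2}$)
$\left(C{\left(-8 \right)} + p{\left(-10 \right)}\right)^{2} = \left(\left(1 - -4\right) + \left(15 + \left(-10\right)^{2} - -60\right)^{2}\right)^{2} = \left(\left(1 + 4\right) + \left(15 + 100 + 60\right)^{2}\right)^{2} = \left(5 + 175^{2}\right)^{2} = \left(5 + 30625\right)^{2} = 30630^{2} = 938196900$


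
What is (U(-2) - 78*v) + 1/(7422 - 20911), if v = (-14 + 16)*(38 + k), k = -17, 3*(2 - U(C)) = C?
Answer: -132461983/40467 ≈ -3273.3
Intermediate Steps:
U(C) = 2 - C/3
v = 42 (v = (-14 + 16)*(38 - 17) = 2*21 = 42)
(U(-2) - 78*v) + 1/(7422 - 20911) = ((2 - ⅓*(-2)) - 78*42) + 1/(7422 - 20911) = ((2 + ⅔) - 3276) + 1/(-13489) = (8/3 - 3276) - 1/13489 = -9820/3 - 1/13489 = -132461983/40467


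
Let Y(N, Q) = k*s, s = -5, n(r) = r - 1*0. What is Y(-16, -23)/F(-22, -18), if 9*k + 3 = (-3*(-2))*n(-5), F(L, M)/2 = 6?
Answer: 55/36 ≈ 1.5278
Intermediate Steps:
F(L, M) = 12 (F(L, M) = 2*6 = 12)
n(r) = r (n(r) = r + 0 = r)
k = -11/3 (k = -⅓ + (-3*(-2)*(-5))/9 = -⅓ + (6*(-5))/9 = -⅓ + (⅑)*(-30) = -⅓ - 10/3 = -11/3 ≈ -3.6667)
Y(N, Q) = 55/3 (Y(N, Q) = -11/3*(-5) = 55/3)
Y(-16, -23)/F(-22, -18) = (55/3)/12 = (55/3)*(1/12) = 55/36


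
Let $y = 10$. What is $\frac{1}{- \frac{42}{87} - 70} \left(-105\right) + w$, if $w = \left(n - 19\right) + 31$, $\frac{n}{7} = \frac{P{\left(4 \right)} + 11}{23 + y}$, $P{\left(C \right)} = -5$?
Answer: $\frac{47417}{3212} \approx 14.762$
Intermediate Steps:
$n = \frac{14}{11}$ ($n = 7 \frac{-5 + 11}{23 + 10} = 7 \cdot \frac{6}{33} = 7 \cdot 6 \cdot \frac{1}{33} = 7 \cdot \frac{2}{11} = \frac{14}{11} \approx 1.2727$)
$w = \frac{146}{11}$ ($w = \left(\frac{14}{11} - 19\right) + 31 = - \frac{195}{11} + 31 = \frac{146}{11} \approx 13.273$)
$\frac{1}{- \frac{42}{87} - 70} \left(-105\right) + w = \frac{1}{- \frac{42}{87} - 70} \left(-105\right) + \frac{146}{11} = \frac{1}{\left(-42\right) \frac{1}{87} - 70} \left(-105\right) + \frac{146}{11} = \frac{1}{- \frac{14}{29} - 70} \left(-105\right) + \frac{146}{11} = \frac{1}{- \frac{2044}{29}} \left(-105\right) + \frac{146}{11} = \left(- \frac{29}{2044}\right) \left(-105\right) + \frac{146}{11} = \frac{435}{292} + \frac{146}{11} = \frac{47417}{3212}$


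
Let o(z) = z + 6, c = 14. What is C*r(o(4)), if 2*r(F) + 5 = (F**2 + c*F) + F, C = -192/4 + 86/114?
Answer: -659785/114 ≈ -5787.6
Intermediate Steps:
C = -2693/57 (C = -192*1/4 + 86*(1/114) = -48 + 43/57 = -2693/57 ≈ -47.246)
o(z) = 6 + z
r(F) = -5/2 + F**2/2 + 15*F/2 (r(F) = -5/2 + ((F**2 + 14*F) + F)/2 = -5/2 + (F**2 + 15*F)/2 = -5/2 + (F**2/2 + 15*F/2) = -5/2 + F**2/2 + 15*F/2)
C*r(o(4)) = -2693*(-5/2 + (6 + 4)**2/2 + 15*(6 + 4)/2)/57 = -2693*(-5/2 + (1/2)*10**2 + (15/2)*10)/57 = -2693*(-5/2 + (1/2)*100 + 75)/57 = -2693*(-5/2 + 50 + 75)/57 = -2693/57*245/2 = -659785/114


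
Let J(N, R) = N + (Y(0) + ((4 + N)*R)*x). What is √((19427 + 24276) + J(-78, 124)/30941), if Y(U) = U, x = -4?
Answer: √41840002801209/30941 ≈ 209.06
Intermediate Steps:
J(N, R) = N - 4*R*(4 + N) (J(N, R) = N + (0 + ((4 + N)*R)*(-4)) = N + (0 + (R*(4 + N))*(-4)) = N + (0 - 4*R*(4 + N)) = N - 4*R*(4 + N))
√((19427 + 24276) + J(-78, 124)/30941) = √((19427 + 24276) + (-78 - 16*124 - 4*(-78)*124)/30941) = √(43703 + (-78 - 1984 + 38688)*(1/30941)) = √(43703 + 36626*(1/30941)) = √(43703 + 36626/30941) = √(1352251149/30941) = √41840002801209/30941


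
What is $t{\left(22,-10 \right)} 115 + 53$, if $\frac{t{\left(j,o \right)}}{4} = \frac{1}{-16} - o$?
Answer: $\frac{18497}{4} \approx 4624.3$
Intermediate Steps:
$t{\left(j,o \right)} = - \frac{1}{4} - 4 o$ ($t{\left(j,o \right)} = 4 \left(\frac{1}{-16} - o\right) = 4 \left(- \frac{1}{16} - o\right) = - \frac{1}{4} - 4 o$)
$t{\left(22,-10 \right)} 115 + 53 = \left(- \frac{1}{4} - -40\right) 115 + 53 = \left(- \frac{1}{4} + 40\right) 115 + 53 = \frac{159}{4} \cdot 115 + 53 = \frac{18285}{4} + 53 = \frac{18497}{4}$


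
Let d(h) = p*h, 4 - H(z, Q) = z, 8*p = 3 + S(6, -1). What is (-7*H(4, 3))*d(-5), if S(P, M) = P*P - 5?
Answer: 0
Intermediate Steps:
S(P, M) = -5 + P**2 (S(P, M) = P**2 - 5 = -5 + P**2)
p = 17/4 (p = (3 + (-5 + 6**2))/8 = (3 + (-5 + 36))/8 = (3 + 31)/8 = (1/8)*34 = 17/4 ≈ 4.2500)
H(z, Q) = 4 - z
d(h) = 17*h/4
(-7*H(4, 3))*d(-5) = (-7*(4 - 1*4))*((17/4)*(-5)) = -7*(4 - 4)*(-85/4) = -7*0*(-85/4) = 0*(-85/4) = 0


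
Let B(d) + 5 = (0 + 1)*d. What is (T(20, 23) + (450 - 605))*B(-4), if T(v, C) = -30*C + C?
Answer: 7398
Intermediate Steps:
T(v, C) = -29*C
B(d) = -5 + d (B(d) = -5 + (0 + 1)*d = -5 + 1*d = -5 + d)
(T(20, 23) + (450 - 605))*B(-4) = (-29*23 + (450 - 605))*(-5 - 4) = (-667 - 155)*(-9) = -822*(-9) = 7398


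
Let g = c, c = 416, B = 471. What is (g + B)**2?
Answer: 786769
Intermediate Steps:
g = 416
(g + B)**2 = (416 + 471)**2 = 887**2 = 786769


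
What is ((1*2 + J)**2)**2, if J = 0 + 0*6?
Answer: 16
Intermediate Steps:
J = 0 (J = 0 + 0 = 0)
((1*2 + J)**2)**2 = ((1*2 + 0)**2)**2 = ((2 + 0)**2)**2 = (2**2)**2 = 4**2 = 16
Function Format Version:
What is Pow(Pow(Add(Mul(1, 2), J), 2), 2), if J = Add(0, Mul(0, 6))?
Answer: 16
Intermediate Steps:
J = 0 (J = Add(0, 0) = 0)
Pow(Pow(Add(Mul(1, 2), J), 2), 2) = Pow(Pow(Add(Mul(1, 2), 0), 2), 2) = Pow(Pow(Add(2, 0), 2), 2) = Pow(Pow(2, 2), 2) = Pow(4, 2) = 16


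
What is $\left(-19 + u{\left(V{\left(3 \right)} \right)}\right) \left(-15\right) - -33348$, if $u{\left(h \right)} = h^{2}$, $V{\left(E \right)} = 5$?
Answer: $33258$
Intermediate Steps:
$\left(-19 + u{\left(V{\left(3 \right)} \right)}\right) \left(-15\right) - -33348 = \left(-19 + 5^{2}\right) \left(-15\right) - -33348 = \left(-19 + 25\right) \left(-15\right) + 33348 = 6 \left(-15\right) + 33348 = -90 + 33348 = 33258$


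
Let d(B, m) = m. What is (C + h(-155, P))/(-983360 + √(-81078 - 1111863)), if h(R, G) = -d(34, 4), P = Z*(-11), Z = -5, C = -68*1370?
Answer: 91613751040/966998082541 + 279492*I*√132549/966998082541 ≈ 0.09474 + 0.00010523*I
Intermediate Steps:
C = -93160
P = 55 (P = -5*(-11) = 55)
h(R, G) = -4 (h(R, G) = -1*4 = -4)
(C + h(-155, P))/(-983360 + √(-81078 - 1111863)) = (-93160 - 4)/(-983360 + √(-81078 - 1111863)) = -93164/(-983360 + √(-1192941)) = -93164/(-983360 + 3*I*√132549)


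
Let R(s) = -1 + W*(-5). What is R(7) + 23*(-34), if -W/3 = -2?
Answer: -813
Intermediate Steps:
W = 6 (W = -3*(-2) = 6)
R(s) = -31 (R(s) = -1 + 6*(-5) = -1 - 30 = -31)
R(7) + 23*(-34) = -31 + 23*(-34) = -31 - 782 = -813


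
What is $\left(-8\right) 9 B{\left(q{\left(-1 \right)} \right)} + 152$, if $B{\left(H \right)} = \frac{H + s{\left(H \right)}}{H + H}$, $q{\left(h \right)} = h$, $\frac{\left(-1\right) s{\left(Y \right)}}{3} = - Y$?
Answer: $8$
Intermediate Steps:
$s{\left(Y \right)} = 3 Y$ ($s{\left(Y \right)} = - 3 \left(- Y\right) = 3 Y$)
$B{\left(H \right)} = 2$ ($B{\left(H \right)} = \frac{H + 3 H}{H + H} = \frac{4 H}{2 H} = 4 H \frac{1}{2 H} = 2$)
$\left(-8\right) 9 B{\left(q{\left(-1 \right)} \right)} + 152 = \left(-8\right) 9 \cdot 2 + 152 = \left(-72\right) 2 + 152 = -144 + 152 = 8$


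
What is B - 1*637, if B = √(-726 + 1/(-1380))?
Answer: -637 + I*√345648945/690 ≈ -637.0 + 26.944*I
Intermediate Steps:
B = I*√345648945/690 (B = √(-726 - 1/1380) = √(-1001881/1380) = I*√345648945/690 ≈ 26.944*I)
B - 1*637 = I*√345648945/690 - 1*637 = I*√345648945/690 - 637 = -637 + I*√345648945/690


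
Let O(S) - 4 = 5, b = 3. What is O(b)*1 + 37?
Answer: 46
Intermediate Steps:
O(S) = 9 (O(S) = 4 + 5 = 9)
O(b)*1 + 37 = 9*1 + 37 = 9 + 37 = 46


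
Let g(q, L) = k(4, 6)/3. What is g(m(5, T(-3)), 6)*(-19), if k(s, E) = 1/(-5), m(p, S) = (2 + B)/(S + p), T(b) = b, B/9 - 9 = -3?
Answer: 19/15 ≈ 1.2667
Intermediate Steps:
B = 54 (B = 81 + 9*(-3) = 81 - 27 = 54)
m(p, S) = 56/(S + p) (m(p, S) = (2 + 54)/(S + p) = 56/(S + p))
k(s, E) = -1/5
g(q, L) = -1/15 (g(q, L) = -1/5/3 = -1/5*1/3 = -1/15)
g(m(5, T(-3)), 6)*(-19) = -1/15*(-19) = 19/15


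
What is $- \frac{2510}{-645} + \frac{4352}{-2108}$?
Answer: $\frac{7306}{3999} \approx 1.827$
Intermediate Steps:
$- \frac{2510}{-645} + \frac{4352}{-2108} = \left(-2510\right) \left(- \frac{1}{645}\right) + 4352 \left(- \frac{1}{2108}\right) = \frac{502}{129} - \frac{64}{31} = \frac{7306}{3999}$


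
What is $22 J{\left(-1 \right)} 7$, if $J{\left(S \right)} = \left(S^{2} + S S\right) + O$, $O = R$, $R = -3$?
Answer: $-154$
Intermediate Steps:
$O = -3$
$J{\left(S \right)} = -3 + 2 S^{2}$ ($J{\left(S \right)} = \left(S^{2} + S S\right) - 3 = \left(S^{2} + S^{2}\right) - 3 = 2 S^{2} - 3 = -3 + 2 S^{2}$)
$22 J{\left(-1 \right)} 7 = 22 \left(-3 + 2 \left(-1\right)^{2}\right) 7 = 22 \left(-3 + 2 \cdot 1\right) 7 = 22 \left(-3 + 2\right) 7 = 22 \left(-1\right) 7 = \left(-22\right) 7 = -154$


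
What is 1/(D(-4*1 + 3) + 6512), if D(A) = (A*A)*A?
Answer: 1/6511 ≈ 0.00015359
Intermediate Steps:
D(A) = A**3 (D(A) = A**2*A = A**3)
1/(D(-4*1 + 3) + 6512) = 1/((-4*1 + 3)**3 + 6512) = 1/((-4 + 3)**3 + 6512) = 1/((-1)**3 + 6512) = 1/(-1 + 6512) = 1/6511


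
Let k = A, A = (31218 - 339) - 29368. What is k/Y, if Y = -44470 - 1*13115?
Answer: -1511/57585 ≈ -0.026239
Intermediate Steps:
Y = -57585 (Y = -44470 - 13115 = -57585)
A = 1511 (A = 30879 - 29368 = 1511)
k = 1511
k/Y = 1511/(-57585) = 1511*(-1/57585) = -1511/57585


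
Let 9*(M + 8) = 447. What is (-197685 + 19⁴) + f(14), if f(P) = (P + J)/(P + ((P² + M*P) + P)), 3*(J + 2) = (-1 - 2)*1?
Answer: -163155575/2422 ≈ -67364.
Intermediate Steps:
M = 125/3 (M = -8 + (⅑)*447 = -8 + 149/3 = 125/3 ≈ 41.667)
J = -3 (J = -2 + ((-1 - 2)*1)/3 = -2 + (-3*1)/3 = -2 + (⅓)*(-3) = -2 - 1 = -3)
f(P) = (-3 + P)/(P² + 131*P/3) (f(P) = (P - 3)/(P + ((P² + 125*P/3) + P)) = (-3 + P)/(P + (P² + 128*P/3)) = (-3 + P)/(P² + 131*P/3))
(-197685 + 19⁴) + f(14) = (-197685 + 19⁴) + 3*(-3 + 14)/(14*(131 + 3*14)) = (-197685 + 130321) + 3*(1/14)*11/(131 + 42) = -67364 + 3*(1/14)*11/173 = -67364 + 3*(1/14)*(1/173)*11 = -67364 + 33/2422 = -163155575/2422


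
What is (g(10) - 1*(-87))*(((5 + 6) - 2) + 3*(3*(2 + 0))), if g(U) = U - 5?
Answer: 2484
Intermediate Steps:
g(U) = -5 + U
(g(10) - 1*(-87))*(((5 + 6) - 2) + 3*(3*(2 + 0))) = ((-5 + 10) - 1*(-87))*(((5 + 6) - 2) + 3*(3*(2 + 0))) = (5 + 87)*((11 - 2) + 3*(3*2)) = 92*(9 + 3*6) = 92*(9 + 18) = 92*27 = 2484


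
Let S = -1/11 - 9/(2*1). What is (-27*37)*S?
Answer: 100899/22 ≈ 4586.3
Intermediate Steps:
S = -101/22 (S = -1*1/11 - 9/2 = -1/11 - 9*1/2 = -1/11 - 9/2 = -101/22 ≈ -4.5909)
(-27*37)*S = -27*37*(-101/22) = -999*(-101/22) = 100899/22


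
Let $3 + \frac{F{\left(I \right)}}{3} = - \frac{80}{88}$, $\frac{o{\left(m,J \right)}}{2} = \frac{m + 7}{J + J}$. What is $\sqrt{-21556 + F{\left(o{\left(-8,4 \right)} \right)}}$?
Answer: $\frac{i \sqrt{2609695}}{11} \approx 146.86 i$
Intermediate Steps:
$o{\left(m,J \right)} = \frac{7 + m}{J}$ ($o{\left(m,J \right)} = 2 \frac{m + 7}{J + J} = 2 \frac{7 + m}{2 J} = \frac{7 + m}{J}$)
$F{\left(I \right)} = - \frac{129}{11}$ ($F{\left(I \right)} = -9 + 3 \left(- \frac{80}{88}\right) = -9 + 3 \left(\left(-80\right) \frac{1}{88}\right) = -9 + 3 \left(- \frac{10}{11}\right) = -9 - \frac{30}{11} = - \frac{129}{11}$)
$\sqrt{-21556 + F{\left(o{\left(-8,4 \right)} \right)}} = \sqrt{-21556 - \frac{129}{11}} = \sqrt{- \frac{237245}{11}} = \frac{i \sqrt{2609695}}{11}$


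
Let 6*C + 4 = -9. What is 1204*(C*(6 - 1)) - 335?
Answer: -40135/3 ≈ -13378.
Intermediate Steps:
C = -13/6 (C = -⅔ + (⅙)*(-9) = -⅔ - 3/2 = -13/6 ≈ -2.1667)
1204*(C*(6 - 1)) - 335 = 1204*(-13*(6 - 1)/6) - 335 = 1204*(-13/6*5) - 335 = 1204*(-65/6) - 335 = -39130/3 - 335 = -40135/3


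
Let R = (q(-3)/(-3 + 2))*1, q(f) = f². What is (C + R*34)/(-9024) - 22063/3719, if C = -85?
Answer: -197642383/33560256 ≈ -5.8892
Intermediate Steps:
R = -9 (R = ((-3)²/(-3 + 2))*1 = (9/(-1))*1 = -1*9*1 = -9*1 = -9)
(C + R*34)/(-9024) - 22063/3719 = (-85 - 9*34)/(-9024) - 22063/3719 = (-85 - 306)*(-1/9024) - 22063*1/3719 = -391*(-1/9024) - 22063/3719 = 391/9024 - 22063/3719 = -197642383/33560256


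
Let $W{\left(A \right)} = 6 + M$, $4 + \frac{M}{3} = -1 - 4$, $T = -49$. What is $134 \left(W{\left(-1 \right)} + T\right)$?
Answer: $-9380$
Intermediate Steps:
$M = -27$ ($M = -12 + 3 \left(-1 - 4\right) = -12 + 3 \left(-5\right) = -12 - 15 = -27$)
$W{\left(A \right)} = -21$ ($W{\left(A \right)} = 6 - 27 = -21$)
$134 \left(W{\left(-1 \right)} + T\right) = 134 \left(-21 - 49\right) = 134 \left(-70\right) = -9380$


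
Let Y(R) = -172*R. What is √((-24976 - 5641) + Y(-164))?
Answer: I*√2409 ≈ 49.082*I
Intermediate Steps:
√((-24976 - 5641) + Y(-164)) = √((-24976 - 5641) - 172*(-164)) = √(-30617 + 28208) = √(-2409) = I*√2409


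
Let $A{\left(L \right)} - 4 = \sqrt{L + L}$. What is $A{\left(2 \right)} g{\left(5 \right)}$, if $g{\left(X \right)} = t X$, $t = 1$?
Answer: $30$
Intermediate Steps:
$A{\left(L \right)} = 4 + \sqrt{2} \sqrt{L}$ ($A{\left(L \right)} = 4 + \sqrt{L + L} = 4 + \sqrt{2 L} = 4 + \sqrt{2} \sqrt{L}$)
$g{\left(X \right)} = X$ ($g{\left(X \right)} = 1 X = X$)
$A{\left(2 \right)} g{\left(5 \right)} = \left(4 + \sqrt{2} \sqrt{2}\right) 5 = \left(4 + 2\right) 5 = 6 \cdot 5 = 30$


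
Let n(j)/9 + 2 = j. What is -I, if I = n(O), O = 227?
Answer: -2025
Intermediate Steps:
n(j) = -18 + 9*j
I = 2025 (I = -18 + 9*227 = -18 + 2043 = 2025)
-I = -1*2025 = -2025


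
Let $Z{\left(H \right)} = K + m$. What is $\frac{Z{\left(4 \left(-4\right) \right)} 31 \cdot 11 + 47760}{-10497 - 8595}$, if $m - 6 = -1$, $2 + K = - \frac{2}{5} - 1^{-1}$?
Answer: $- \frac{60382}{23865} \approx -2.5301$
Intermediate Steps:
$K = - \frac{17}{5}$ ($K = -2 - \left(1 + \frac{2}{5}\right) = -2 - \frac{7}{5} = - \frac{17}{5} \approx -3.4$)
$m = 5$ ($m = 6 - 1 = 5$)
$Z{\left(H \right)} = \frac{8}{5}$ ($Z{\left(H \right)} = - \frac{17}{5} + 5 = \frac{8}{5}$)
$\frac{Z{\left(4 \left(-4\right) \right)} 31 \cdot 11 + 47760}{-10497 - 8595} = \frac{\frac{8}{5} \cdot 31 \cdot 11 + 47760}{-10497 - 8595} = \frac{\frac{248}{5} \cdot 11 + 47760}{-19092} = \left(\frac{2728}{5} + 47760\right) \left(- \frac{1}{19092}\right) = \frac{241528}{5} \left(- \frac{1}{19092}\right) = - \frac{60382}{23865}$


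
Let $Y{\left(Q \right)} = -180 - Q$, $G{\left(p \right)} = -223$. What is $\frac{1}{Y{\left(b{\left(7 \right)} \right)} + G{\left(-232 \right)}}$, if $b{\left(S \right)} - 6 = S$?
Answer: $- \frac{1}{416} \approx -0.0024038$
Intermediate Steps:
$b{\left(S \right)} = 6 + S$
$\frac{1}{Y{\left(b{\left(7 \right)} \right)} + G{\left(-232 \right)}} = \frac{1}{\left(-180 - \left(6 + 7\right)\right) - 223} = \frac{1}{\left(-180 - 13\right) - 223} = \frac{1}{-193 - 223} = \frac{1}{-416} = - \frac{1}{416}$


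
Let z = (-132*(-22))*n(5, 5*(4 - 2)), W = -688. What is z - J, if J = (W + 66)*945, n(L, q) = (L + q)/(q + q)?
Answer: 589968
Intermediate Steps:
n(L, q) = (L + q)/(2*q) (n(L, q) = (L + q)/((2*q)) = (L + q)*(1/(2*q)) = (L + q)/(2*q))
J = -587790 (J = (-688 + 66)*945 = -622*945 = -587790)
z = 2178 (z = (-132*(-22))*((5 + 5*(4 - 2))/(2*((5*(4 - 2))))) = 2904*((5 + 5*2)/(2*((5*2)))) = 2904*((½)*(5 + 10)/10) = 2904*((½)*(⅒)*15) = 2904*(¾) = 2178)
z - J = 2178 - 1*(-587790) = 2178 + 587790 = 589968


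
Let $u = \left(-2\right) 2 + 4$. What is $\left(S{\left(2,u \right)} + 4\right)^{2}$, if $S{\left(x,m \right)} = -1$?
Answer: $9$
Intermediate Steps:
$u = 0$ ($u = -4 + 4 = 0$)
$\left(S{\left(2,u \right)} + 4\right)^{2} = \left(-1 + 4\right)^{2} = 3^{2} = 9$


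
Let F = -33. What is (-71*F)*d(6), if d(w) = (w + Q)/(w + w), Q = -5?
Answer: 781/4 ≈ 195.25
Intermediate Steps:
d(w) = (-5 + w)/(2*w) (d(w) = (w - 5)/(w + w) = (-5 + w)/((2*w)) = (-5 + w)*(1/(2*w)) = (-5 + w)/(2*w))
(-71*F)*d(6) = (-71*(-33))*((1/2)*(-5 + 6)/6) = 2343*((1/2)*(1/6)*1) = 2343*(1/12) = 781/4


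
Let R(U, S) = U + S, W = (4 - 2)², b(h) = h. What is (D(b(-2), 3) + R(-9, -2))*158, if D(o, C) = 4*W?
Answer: 790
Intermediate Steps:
W = 4 (W = 2² = 4)
D(o, C) = 16 (D(o, C) = 4*4 = 16)
R(U, S) = S + U
(D(b(-2), 3) + R(-9, -2))*158 = (16 + (-2 - 9))*158 = (16 - 11)*158 = 5*158 = 790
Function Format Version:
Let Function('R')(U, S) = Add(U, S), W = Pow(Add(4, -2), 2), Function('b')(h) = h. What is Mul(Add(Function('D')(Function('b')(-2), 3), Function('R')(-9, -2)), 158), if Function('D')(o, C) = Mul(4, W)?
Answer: 790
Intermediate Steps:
W = 4 (W = Pow(2, 2) = 4)
Function('D')(o, C) = 16 (Function('D')(o, C) = Mul(4, 4) = 16)
Function('R')(U, S) = Add(S, U)
Mul(Add(Function('D')(Function('b')(-2), 3), Function('R')(-9, -2)), 158) = Mul(Add(16, Add(-2, -9)), 158) = Mul(Add(16, -11), 158) = Mul(5, 158) = 790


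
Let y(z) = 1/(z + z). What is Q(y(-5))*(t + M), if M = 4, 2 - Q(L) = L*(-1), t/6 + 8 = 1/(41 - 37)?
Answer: -323/4 ≈ -80.750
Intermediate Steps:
t = -93/2 (t = -48 + 6/(41 - 37) = -48 + 6/4 = -48 + 6*(¼) = -48 + 3/2 = -93/2 ≈ -46.500)
y(z) = 1/(2*z)
Q(L) = 2 + L (Q(L) = 2 - L*(-1) = 2 - (-1)*L = 2 + L)
Q(y(-5))*(t + M) = (2 + (½)/(-5))*(-93/2 + 4) = (2 + (½)*(-⅕))*(-85/2) = (2 - ⅒)*(-85/2) = (19/10)*(-85/2) = -323/4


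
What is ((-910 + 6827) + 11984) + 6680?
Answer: 24581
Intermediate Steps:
((-910 + 6827) + 11984) + 6680 = (5917 + 11984) + 6680 = 17901 + 6680 = 24581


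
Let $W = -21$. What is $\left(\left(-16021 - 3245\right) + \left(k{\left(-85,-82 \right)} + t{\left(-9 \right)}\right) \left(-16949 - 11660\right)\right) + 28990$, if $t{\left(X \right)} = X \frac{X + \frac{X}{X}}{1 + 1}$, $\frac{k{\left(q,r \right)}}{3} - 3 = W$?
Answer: $524686$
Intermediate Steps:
$k{\left(q,r \right)} = -54$ ($k{\left(q,r \right)} = 9 + 3 \left(-21\right) = 9 - 63 = -54$)
$t{\left(X \right)} = X \left(\frac{1}{2} + \frac{X}{2}\right)$ ($t{\left(X \right)} = X \frac{X + 1}{2} = X \left(1 + X\right) \frac{1}{2} = X \left(\frac{1}{2} + \frac{X}{2}\right)$)
$\left(\left(-16021 - 3245\right) + \left(k{\left(-85,-82 \right)} + t{\left(-9 \right)}\right) \left(-16949 - 11660\right)\right) + 28990 = \left(\left(-16021 - 3245\right) + \left(-54 + \frac{1}{2} \left(-9\right) \left(1 - 9\right)\right) \left(-16949 - 11660\right)\right) + 28990 = \left(\left(-16021 - 3245\right) + \left(-54 + \frac{1}{2} \left(-9\right) \left(-8\right)\right) \left(-28609\right)\right) + 28990 = \left(-19266 + \left(-54 + 36\right) \left(-28609\right)\right) + 28990 = \left(-19266 - -514962\right) + 28990 = \left(-19266 + 514962\right) + 28990 = 495696 + 28990 = 524686$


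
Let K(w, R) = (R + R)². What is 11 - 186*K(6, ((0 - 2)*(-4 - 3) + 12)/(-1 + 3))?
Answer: -125725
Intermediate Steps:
K(w, R) = 4*R² (K(w, R) = (2*R)² = 4*R²)
11 - 186*K(6, ((0 - 2)*(-4 - 3) + 12)/(-1 + 3)) = 11 - 744*(((0 - 2)*(-4 - 3) + 12)/(-1 + 3))² = 11 - 744*((-2*(-7) + 12)/2)² = 11 - 744*((14 + 12)*(½))² = 11 - 744*(26*(½))² = 11 - 744*13² = 11 - 744*169 = 11 - 186*676 = 11 - 125736 = -125725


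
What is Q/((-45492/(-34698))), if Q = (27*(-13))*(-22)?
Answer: 22328163/3791 ≈ 5889.8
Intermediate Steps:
Q = 7722 (Q = -351*(-22) = 7722)
Q/((-45492/(-34698))) = 7722/((-45492/(-34698))) = 7722/((-45492*(-1/34698))) = 7722/(7582/5783) = 7722*(5783/7582) = 22328163/3791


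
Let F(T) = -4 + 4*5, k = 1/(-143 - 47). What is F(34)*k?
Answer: -8/95 ≈ -0.084211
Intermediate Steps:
k = -1/190 (k = 1/(-190) = -1/190 ≈ -0.0052632)
F(T) = 16 (F(T) = -4 + 20 = 16)
F(34)*k = 16*(-1/190) = -8/95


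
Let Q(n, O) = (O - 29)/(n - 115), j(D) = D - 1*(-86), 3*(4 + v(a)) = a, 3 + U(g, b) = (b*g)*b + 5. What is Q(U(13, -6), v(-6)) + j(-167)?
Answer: -5758/71 ≈ -81.099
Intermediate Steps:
U(g, b) = 2 + g*b**2 (U(g, b) = -3 + ((b*g)*b + 5) = -3 + (g*b**2 + 5) = -3 + (5 + g*b**2) = 2 + g*b**2)
v(a) = -4 + a/3
j(D) = 86 + D (j(D) = D + 86 = 86 + D)
Q(n, O) = (-29 + O)/(-115 + n)
Q(U(13, -6), v(-6)) + j(-167) = (-29 + (-4 + (1/3)*(-6)))/(-115 + (2 + 13*(-6)**2)) + (86 - 167) = (-29 + (-4 - 2))/(-115 + (2 + 13*36)) - 81 = (-29 - 6)/(-115 + (2 + 468)) - 81 = -35/(-115 + 470) - 81 = -35/355 - 81 = (1/355)*(-35) - 81 = -7/71 - 81 = -5758/71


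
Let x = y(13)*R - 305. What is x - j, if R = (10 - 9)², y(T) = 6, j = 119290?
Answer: -119589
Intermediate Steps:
R = 1 (R = 1² = 1)
x = -299 (x = 6*1 - 305 = 6 - 305 = -299)
x - j = -299 - 1*119290 = -299 - 119290 = -119589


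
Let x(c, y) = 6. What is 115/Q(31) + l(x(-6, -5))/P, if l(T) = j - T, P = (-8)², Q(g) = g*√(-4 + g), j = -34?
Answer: -5/8 + 115*√3/279 ≈ 0.088928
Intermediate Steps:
P = 64
l(T) = -34 - T
115/Q(31) + l(x(-6, -5))/P = 115/((31*√(-4 + 31))) + (-34 - 1*6)/64 = 115/((31*√27)) + (-34 - 6)*(1/64) = 115/((31*(3*√3))) - 40*1/64 = 115/((93*√3)) - 5/8 = 115*(√3/279) - 5/8 = 115*√3/279 - 5/8 = -5/8 + 115*√3/279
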